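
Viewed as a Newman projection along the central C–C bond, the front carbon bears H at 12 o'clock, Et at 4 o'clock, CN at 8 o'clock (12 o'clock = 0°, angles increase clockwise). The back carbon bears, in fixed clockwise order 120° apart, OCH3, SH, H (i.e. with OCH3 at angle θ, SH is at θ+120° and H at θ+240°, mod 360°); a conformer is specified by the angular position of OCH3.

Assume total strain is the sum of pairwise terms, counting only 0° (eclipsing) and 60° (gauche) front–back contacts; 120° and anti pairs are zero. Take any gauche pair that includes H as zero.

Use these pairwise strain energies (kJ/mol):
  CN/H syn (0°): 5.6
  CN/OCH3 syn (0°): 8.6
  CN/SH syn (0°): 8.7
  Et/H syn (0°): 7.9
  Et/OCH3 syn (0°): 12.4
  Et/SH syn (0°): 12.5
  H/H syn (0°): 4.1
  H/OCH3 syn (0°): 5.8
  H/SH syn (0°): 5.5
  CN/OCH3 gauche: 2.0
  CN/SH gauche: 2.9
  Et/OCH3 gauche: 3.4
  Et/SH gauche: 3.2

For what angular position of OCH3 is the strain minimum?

300°

OCH3 at 0° is eclipsed. H at 0° is eclipsed with OCH3 at 0° (5.8); Et at 120° is eclipsed with SH at 120° (12.5); CN at 240° is eclipsed with H at 240° (5.6). Total 23.9 kJ/mol.
OCH3 at 60° is staggered. Et at 120° is gauche with OCH3 at 60° (3.4); Et at 120° is gauche with SH at 180° (3.2); CN at 240° is gauche with SH at 180° (2.9). Total 9.5 kJ/mol.
OCH3 at 120° is eclipsed. H at 0° is eclipsed with H at 0° (4.1); Et at 120° is eclipsed with OCH3 at 120° (12.4); CN at 240° is eclipsed with SH at 240° (8.7). Total 25.2 kJ/mol.
OCH3 at 180° is staggered. Et at 120° is gauche with OCH3 at 180° (3.4); CN at 240° is gauche with OCH3 at 180° (2.0); CN at 240° is gauche with SH at 300° (2.9). Total 8.3 kJ/mol.
OCH3 at 240° is eclipsed. H at 0° is eclipsed with SH at 0° (5.5); Et at 120° is eclipsed with H at 120° (7.9); CN at 240° is eclipsed with OCH3 at 240° (8.6). Total 22.0 kJ/mol.
OCH3 at 300° is staggered. Et at 120° is gauche with SH at 60° (3.2); CN at 240° is gauche with OCH3 at 300° (2.0). Total 5.2 kJ/mol.
The minimum (5.2 kJ/mol) occurs with OCH3 at 300°.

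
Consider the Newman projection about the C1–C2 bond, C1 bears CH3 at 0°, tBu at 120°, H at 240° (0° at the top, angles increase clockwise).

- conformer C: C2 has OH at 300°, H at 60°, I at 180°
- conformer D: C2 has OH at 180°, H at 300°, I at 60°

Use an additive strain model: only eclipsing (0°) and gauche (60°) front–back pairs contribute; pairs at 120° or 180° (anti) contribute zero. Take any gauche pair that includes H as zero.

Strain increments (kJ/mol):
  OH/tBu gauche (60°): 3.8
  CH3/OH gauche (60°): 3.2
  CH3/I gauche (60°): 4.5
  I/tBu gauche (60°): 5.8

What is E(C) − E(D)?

C (staggered): CH3(0°)/OH(300°) gauche 3.2; tBu(120°)/I(180°) gauche 5.8 → 9.0 kJ/mol.
D (staggered): CH3(0°)/I(60°) gauche 4.5; tBu(120°)/OH(180°) gauche 3.8; tBu(120°)/I(60°) gauche 5.8 → 14.1 kJ/mol.
E(C) − E(D) = 9.0 − 14.1 = -5.1 kJ/mol.

-5.1 kJ/mol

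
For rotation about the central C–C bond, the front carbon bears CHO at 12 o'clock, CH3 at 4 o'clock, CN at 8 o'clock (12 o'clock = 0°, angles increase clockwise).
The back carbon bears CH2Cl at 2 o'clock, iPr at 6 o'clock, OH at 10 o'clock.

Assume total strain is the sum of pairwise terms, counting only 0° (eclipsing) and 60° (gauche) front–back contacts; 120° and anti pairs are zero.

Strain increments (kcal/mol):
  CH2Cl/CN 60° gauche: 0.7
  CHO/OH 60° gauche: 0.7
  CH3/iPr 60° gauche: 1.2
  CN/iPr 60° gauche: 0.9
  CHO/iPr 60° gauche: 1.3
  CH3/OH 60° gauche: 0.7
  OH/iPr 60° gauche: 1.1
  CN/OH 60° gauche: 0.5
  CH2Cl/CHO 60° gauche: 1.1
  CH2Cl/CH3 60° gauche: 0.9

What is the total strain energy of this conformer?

5.3 kcal/mol

This conformer (staggered): CHO(0°)/CH2Cl(60°) gauche 1.1; CHO(0°)/OH(300°) gauche 0.7; CH3(120°)/CH2Cl(60°) gauche 0.9; CH3(120°)/iPr(180°) gauche 1.2; CN(240°)/iPr(180°) gauche 0.9; CN(240°)/OH(300°) gauche 0.5 → 5.3 kcal/mol.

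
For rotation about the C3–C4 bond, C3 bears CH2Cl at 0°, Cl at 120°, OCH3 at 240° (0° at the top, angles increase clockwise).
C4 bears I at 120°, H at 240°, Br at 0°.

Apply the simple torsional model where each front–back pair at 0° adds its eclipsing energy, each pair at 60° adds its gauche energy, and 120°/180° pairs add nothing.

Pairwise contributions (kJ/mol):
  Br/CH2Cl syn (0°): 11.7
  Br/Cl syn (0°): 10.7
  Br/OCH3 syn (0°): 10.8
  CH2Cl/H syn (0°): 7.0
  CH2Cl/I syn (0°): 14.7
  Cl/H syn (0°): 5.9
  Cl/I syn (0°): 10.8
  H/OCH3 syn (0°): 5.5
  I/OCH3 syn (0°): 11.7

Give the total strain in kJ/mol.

28.0 kJ/mol

This conformer (eclipsed): CH2Cl(0°)/Br(0°) eclipsed 11.7; Cl(120°)/I(120°) eclipsed 10.8; OCH3(240°)/H(240°) eclipsed 5.5 → 28.0 kJ/mol.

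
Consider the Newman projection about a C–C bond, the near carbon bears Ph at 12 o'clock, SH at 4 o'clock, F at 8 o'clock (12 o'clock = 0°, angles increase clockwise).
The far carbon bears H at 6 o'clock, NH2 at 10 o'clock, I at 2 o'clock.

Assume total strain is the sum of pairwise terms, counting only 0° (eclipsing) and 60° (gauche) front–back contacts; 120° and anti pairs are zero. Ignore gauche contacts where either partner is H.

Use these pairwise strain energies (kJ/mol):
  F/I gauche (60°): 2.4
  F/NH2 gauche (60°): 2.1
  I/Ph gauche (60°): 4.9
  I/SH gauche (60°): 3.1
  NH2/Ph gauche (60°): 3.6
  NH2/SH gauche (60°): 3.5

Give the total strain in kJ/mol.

This conformer is staggered. Ph at 0° is gauche with NH2 at 300° (3.6); Ph at 0° is gauche with I at 60° (4.9); SH at 120° is gauche with I at 60° (3.1); F at 240° is gauche with NH2 at 300° (2.1). Total 13.7 kJ/mol.

13.7 kJ/mol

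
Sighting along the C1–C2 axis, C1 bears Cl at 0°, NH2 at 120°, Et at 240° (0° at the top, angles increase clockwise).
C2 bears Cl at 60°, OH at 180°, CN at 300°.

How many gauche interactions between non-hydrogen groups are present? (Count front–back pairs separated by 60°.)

Non-H gauche pairs: Cl(0°)/Cl(60°); Cl(0°)/CN(300°); NH2(120°)/Cl(60°); NH2(120°)/OH(180°); Et(240°)/OH(180°); Et(240°)/CN(300°) — 6 interactions.

6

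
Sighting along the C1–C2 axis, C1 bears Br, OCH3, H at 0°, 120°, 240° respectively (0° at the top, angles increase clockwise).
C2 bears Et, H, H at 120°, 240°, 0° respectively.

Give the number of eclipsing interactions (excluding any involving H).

1

Non-H eclipsing pairs: OCH3(120°)/Et(120°) — 1 interaction.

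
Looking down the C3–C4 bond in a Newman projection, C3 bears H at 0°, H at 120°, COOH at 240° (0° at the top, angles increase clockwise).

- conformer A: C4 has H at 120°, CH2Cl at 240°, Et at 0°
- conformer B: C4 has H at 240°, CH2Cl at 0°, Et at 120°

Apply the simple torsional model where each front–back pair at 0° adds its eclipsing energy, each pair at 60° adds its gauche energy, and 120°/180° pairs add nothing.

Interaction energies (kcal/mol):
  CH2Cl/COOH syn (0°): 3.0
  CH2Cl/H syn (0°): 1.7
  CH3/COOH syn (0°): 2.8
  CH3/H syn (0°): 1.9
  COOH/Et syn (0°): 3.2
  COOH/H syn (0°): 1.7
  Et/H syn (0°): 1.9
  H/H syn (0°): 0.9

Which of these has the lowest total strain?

A (eclipsed): H(0°)/Et(0°) eclipsed 1.9; H(120°)/H(120°) eclipsed 0.9; COOH(240°)/CH2Cl(240°) eclipsed 3.0 → 5.8 kcal/mol.
B (eclipsed): H(0°)/CH2Cl(0°) eclipsed 1.7; H(120°)/Et(120°) eclipsed 1.9; COOH(240°)/H(240°) eclipsed 1.7 → 5.3 kcal/mol.
B has the lowest total (5.3 kcal/mol).

B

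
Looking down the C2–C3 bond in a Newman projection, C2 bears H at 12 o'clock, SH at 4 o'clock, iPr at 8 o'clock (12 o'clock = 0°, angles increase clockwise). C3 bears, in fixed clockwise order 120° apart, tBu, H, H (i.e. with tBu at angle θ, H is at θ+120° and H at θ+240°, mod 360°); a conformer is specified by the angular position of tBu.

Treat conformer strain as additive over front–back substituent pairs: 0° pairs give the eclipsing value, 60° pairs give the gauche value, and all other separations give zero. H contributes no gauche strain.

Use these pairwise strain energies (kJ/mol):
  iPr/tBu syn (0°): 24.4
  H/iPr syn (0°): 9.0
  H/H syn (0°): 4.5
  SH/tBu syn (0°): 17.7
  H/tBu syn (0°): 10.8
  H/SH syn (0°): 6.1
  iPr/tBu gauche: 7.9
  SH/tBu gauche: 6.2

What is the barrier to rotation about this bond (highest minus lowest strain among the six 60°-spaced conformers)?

28.8 kJ/mol

tBu at 0° (eclipsed): H–tBu eclipsed, SH–H eclipsed, iPr–H eclipsed; 10.8 + 6.1 + 9.0 = 25.9 kJ/mol.
tBu at 60° (staggered): SH–tBu gauche; 6.2 = 6.2 kJ/mol.
tBu at 120° (eclipsed): H–H eclipsed, SH–tBu eclipsed, iPr–H eclipsed; 4.5 + 17.7 + 9.0 = 31.2 kJ/mol.
tBu at 180° (staggered): SH–tBu gauche, iPr–tBu gauche; 6.2 + 7.9 = 14.1 kJ/mol.
tBu at 240° (eclipsed): H–H eclipsed, SH–H eclipsed, iPr–tBu eclipsed; 4.5 + 6.1 + 24.4 = 35.0 kJ/mol.
tBu at 300° (staggered): iPr–tBu gauche; 7.9 = 7.9 kJ/mol.
Max at 240° (35.0 kJ/mol), min at 60° (6.2 kJ/mol); barrier = 28.8 kJ/mol.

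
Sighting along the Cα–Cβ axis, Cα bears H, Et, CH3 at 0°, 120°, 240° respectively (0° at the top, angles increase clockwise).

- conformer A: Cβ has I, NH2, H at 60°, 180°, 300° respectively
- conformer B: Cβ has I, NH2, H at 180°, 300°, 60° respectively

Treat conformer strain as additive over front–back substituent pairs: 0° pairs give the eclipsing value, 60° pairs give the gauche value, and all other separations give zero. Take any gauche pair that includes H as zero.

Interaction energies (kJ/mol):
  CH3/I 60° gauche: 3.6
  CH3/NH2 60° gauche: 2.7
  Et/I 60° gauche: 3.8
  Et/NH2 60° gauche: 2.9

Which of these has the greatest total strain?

A is staggered. Et at 120° is gauche with I at 60° (3.8); Et at 120° is gauche with NH2 at 180° (2.9); CH3 at 240° is gauche with NH2 at 180° (2.7). Total 9.4 kJ/mol.
B is staggered. Et at 120° is gauche with I at 180° (3.8); CH3 at 240° is gauche with I at 180° (3.6); CH3 at 240° is gauche with NH2 at 300° (2.7). Total 10.1 kJ/mol.
B has the highest total (10.1 kJ/mol).

B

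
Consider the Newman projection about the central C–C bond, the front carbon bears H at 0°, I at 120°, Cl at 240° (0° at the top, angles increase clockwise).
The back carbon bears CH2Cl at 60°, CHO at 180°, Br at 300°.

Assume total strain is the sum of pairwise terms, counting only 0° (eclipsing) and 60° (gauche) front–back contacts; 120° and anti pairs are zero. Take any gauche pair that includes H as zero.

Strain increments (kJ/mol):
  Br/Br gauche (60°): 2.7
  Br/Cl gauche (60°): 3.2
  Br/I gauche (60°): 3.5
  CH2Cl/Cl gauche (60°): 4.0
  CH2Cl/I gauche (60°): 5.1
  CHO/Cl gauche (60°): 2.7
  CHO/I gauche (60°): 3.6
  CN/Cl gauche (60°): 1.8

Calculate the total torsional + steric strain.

This conformer (staggered): I(120°)/CH2Cl(60°) gauche 5.1; I(120°)/CHO(180°) gauche 3.6; Cl(240°)/CHO(180°) gauche 2.7; Cl(240°)/Br(300°) gauche 3.2 → 14.6 kJ/mol.

14.6 kJ/mol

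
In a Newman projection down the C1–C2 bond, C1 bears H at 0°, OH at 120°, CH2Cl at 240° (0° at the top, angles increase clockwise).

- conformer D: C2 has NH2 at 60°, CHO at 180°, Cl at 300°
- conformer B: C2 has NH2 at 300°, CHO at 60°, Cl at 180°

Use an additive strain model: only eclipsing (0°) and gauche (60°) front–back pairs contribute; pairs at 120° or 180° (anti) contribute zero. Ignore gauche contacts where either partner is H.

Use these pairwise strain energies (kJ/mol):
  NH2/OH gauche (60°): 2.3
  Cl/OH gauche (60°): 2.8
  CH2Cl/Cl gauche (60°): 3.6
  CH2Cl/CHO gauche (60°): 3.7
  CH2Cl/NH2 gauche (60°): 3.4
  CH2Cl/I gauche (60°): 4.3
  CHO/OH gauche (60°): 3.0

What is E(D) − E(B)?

-0.2 kJ/mol

D (staggered): OH–NH2 gauche, OH–CHO gauche, CH2Cl–CHO gauche, CH2Cl–Cl gauche; 2.3 + 3.0 + 3.7 + 3.6 = 12.6 kJ/mol.
B (staggered): OH–CHO gauche, OH–Cl gauche, CH2Cl–NH2 gauche, CH2Cl–Cl gauche; 3.0 + 2.8 + 3.4 + 3.6 = 12.8 kJ/mol.
E(D) − E(B) = 12.6 − 12.8 = -0.2 kJ/mol.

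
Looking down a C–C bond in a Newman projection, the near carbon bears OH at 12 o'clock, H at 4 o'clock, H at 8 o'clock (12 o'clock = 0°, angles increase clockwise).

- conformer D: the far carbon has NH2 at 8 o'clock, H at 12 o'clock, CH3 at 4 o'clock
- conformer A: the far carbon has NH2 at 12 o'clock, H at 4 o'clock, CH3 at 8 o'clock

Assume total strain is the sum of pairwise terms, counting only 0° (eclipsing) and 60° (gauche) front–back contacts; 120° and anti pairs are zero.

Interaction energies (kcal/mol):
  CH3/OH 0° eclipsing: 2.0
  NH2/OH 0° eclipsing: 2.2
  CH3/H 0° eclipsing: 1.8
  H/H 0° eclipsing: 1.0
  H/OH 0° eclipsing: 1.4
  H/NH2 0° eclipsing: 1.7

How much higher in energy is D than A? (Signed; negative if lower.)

D (eclipsed): OH(0°)/H(0°) eclipsed 1.4; H(120°)/CH3(120°) eclipsed 1.8; H(240°)/NH2(240°) eclipsed 1.7 → 4.9 kcal/mol.
A (eclipsed): OH(0°)/NH2(0°) eclipsed 2.2; H(120°)/H(120°) eclipsed 1.0; H(240°)/CH3(240°) eclipsed 1.8 → 5.0 kcal/mol.
E(D) − E(A) = 4.9 − 5.0 = -0.1 kcal/mol.

-0.1 kcal/mol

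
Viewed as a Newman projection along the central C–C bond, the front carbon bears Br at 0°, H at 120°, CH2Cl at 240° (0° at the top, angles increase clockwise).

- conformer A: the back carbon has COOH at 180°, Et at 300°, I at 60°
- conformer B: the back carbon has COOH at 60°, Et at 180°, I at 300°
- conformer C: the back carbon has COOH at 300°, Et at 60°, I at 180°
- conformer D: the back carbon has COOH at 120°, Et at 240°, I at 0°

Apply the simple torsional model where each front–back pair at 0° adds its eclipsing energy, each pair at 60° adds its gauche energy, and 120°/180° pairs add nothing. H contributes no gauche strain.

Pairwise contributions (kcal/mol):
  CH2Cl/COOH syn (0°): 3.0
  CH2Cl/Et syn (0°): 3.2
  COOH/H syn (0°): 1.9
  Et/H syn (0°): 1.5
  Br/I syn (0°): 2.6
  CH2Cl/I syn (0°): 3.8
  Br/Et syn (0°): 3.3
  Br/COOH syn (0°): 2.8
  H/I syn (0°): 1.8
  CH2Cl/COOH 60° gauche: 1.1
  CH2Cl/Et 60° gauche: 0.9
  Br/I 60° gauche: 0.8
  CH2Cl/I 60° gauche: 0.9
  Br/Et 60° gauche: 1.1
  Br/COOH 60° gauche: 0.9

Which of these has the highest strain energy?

A is staggered. Br at 0° is gauche with Et at 300° (1.1); Br at 0° is gauche with I at 60° (0.8); CH2Cl at 240° is gauche with COOH at 180° (1.1); CH2Cl at 240° is gauche with Et at 300° (0.9). Total 3.9 kcal/mol.
B is staggered. Br at 0° is gauche with COOH at 60° (0.9); Br at 0° is gauche with I at 300° (0.8); CH2Cl at 240° is gauche with Et at 180° (0.9); CH2Cl at 240° is gauche with I at 300° (0.9). Total 3.5 kcal/mol.
C is staggered. Br at 0° is gauche with COOH at 300° (0.9); Br at 0° is gauche with Et at 60° (1.1); CH2Cl at 240° is gauche with COOH at 300° (1.1); CH2Cl at 240° is gauche with I at 180° (0.9). Total 4.0 kcal/mol.
D is eclipsed. Br at 0° is eclipsed with I at 0° (2.6); H at 120° is eclipsed with COOH at 120° (1.9); CH2Cl at 240° is eclipsed with Et at 240° (3.2). Total 7.7 kcal/mol.
D has the highest total (7.7 kcal/mol).

D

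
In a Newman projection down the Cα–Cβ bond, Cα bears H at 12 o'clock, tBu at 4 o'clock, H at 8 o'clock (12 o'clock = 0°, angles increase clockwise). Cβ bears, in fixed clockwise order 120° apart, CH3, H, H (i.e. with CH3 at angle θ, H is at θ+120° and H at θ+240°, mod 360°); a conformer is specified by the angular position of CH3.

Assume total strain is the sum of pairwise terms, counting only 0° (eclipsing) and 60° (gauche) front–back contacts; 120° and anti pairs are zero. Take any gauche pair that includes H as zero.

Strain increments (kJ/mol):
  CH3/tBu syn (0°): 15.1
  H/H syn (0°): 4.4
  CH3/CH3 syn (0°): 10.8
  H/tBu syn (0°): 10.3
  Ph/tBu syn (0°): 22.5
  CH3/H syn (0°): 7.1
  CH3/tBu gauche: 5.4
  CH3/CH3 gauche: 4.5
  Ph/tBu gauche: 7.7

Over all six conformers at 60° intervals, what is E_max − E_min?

23.9 kJ/mol

CH3 at 0° (eclipsed): H(0°)/CH3(0°) eclipsed 7.1; tBu(120°)/H(120°) eclipsed 10.3; H(240°)/H(240°) eclipsed 4.4 → 21.8 kJ/mol.
CH3 at 60° (staggered): tBu(120°)/CH3(60°) gauche 5.4 → 5.4 kJ/mol.
CH3 at 120° (eclipsed): H(0°)/H(0°) eclipsed 4.4; tBu(120°)/CH3(120°) eclipsed 15.1; H(240°)/H(240°) eclipsed 4.4 → 23.9 kJ/mol.
CH3 at 180° (staggered): tBu(120°)/CH3(180°) gauche 5.4 → 5.4 kJ/mol.
CH3 at 240° (eclipsed): H(0°)/H(0°) eclipsed 4.4; tBu(120°)/H(120°) eclipsed 10.3; H(240°)/CH3(240°) eclipsed 7.1 → 21.8 kJ/mol.
CH3 at 300° (staggered): no non-H gauche contacts → 0.0 kJ/mol.
Max at 120° (23.9 kJ/mol), min at 300° (0.0 kJ/mol); barrier = 23.9 kJ/mol.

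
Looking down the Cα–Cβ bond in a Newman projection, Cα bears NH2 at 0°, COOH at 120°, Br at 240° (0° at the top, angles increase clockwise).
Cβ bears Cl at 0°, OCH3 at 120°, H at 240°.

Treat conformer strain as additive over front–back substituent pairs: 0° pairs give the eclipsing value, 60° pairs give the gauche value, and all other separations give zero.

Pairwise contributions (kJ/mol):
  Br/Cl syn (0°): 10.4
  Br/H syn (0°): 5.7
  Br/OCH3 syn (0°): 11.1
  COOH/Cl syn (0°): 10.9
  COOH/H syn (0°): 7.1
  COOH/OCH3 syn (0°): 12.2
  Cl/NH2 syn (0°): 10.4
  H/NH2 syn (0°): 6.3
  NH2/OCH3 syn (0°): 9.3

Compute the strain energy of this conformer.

This conformer (eclipsed): NH2–Cl eclipsed, COOH–OCH3 eclipsed, Br–H eclipsed; 10.4 + 12.2 + 5.7 = 28.3 kJ/mol.

28.3 kJ/mol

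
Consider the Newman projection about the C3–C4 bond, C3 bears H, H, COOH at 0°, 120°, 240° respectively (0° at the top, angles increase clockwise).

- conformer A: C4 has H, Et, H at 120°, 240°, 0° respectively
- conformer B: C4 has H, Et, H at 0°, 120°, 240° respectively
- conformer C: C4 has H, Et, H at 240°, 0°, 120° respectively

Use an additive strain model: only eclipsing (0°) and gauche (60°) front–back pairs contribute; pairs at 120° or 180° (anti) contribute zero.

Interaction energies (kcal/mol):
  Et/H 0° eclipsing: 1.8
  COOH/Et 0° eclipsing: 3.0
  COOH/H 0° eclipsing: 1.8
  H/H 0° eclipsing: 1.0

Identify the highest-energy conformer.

A (eclipsed): H–H eclipsed, H–H eclipsed, COOH–Et eclipsed; 1.0 + 1.0 + 3.0 = 5.0 kcal/mol.
B (eclipsed): H–H eclipsed, H–Et eclipsed, COOH–H eclipsed; 1.0 + 1.8 + 1.8 = 4.6 kcal/mol.
C (eclipsed): H–Et eclipsed, H–H eclipsed, COOH–H eclipsed; 1.8 + 1.0 + 1.8 = 4.6 kcal/mol.
A has the highest total (5.0 kcal/mol).

A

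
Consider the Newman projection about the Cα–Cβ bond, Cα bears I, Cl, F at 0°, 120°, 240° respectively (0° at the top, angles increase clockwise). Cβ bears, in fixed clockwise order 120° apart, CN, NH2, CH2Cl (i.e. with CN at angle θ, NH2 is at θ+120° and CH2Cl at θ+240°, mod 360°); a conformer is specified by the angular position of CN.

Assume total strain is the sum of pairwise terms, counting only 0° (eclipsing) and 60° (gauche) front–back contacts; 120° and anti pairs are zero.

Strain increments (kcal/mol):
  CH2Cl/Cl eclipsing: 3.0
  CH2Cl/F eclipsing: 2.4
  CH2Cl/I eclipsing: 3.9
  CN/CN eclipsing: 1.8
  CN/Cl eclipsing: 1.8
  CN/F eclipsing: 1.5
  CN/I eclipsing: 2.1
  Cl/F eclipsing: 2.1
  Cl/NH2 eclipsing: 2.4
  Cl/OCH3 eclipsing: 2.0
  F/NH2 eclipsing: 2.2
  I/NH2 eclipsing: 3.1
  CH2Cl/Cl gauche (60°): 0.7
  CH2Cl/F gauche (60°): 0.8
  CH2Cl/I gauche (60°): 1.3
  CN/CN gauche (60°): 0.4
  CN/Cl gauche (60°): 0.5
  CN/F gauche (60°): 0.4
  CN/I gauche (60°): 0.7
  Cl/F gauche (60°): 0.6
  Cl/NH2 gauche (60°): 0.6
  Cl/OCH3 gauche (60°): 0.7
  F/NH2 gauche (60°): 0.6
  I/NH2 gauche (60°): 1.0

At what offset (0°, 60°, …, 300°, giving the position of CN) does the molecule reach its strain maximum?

120°

CN at 0° (eclipsed): I(0°)/CN(0°) eclipsed 2.1; Cl(120°)/NH2(120°) eclipsed 2.4; F(240°)/CH2Cl(240°) eclipsed 2.4 → 6.9 kcal/mol.
CN at 60° (staggered): I(0°)/CN(60°) gauche 0.7; I(0°)/CH2Cl(300°) gauche 1.3; Cl(120°)/CN(60°) gauche 0.5; Cl(120°)/NH2(180°) gauche 0.6; F(240°)/NH2(180°) gauche 0.6; F(240°)/CH2Cl(300°) gauche 0.8 → 4.5 kcal/mol.
CN at 120° (eclipsed): I(0°)/CH2Cl(0°) eclipsed 3.9; Cl(120°)/CN(120°) eclipsed 1.8; F(240°)/NH2(240°) eclipsed 2.2 → 7.9 kcal/mol.
CN at 180° (staggered): I(0°)/NH2(300°) gauche 1.0; I(0°)/CH2Cl(60°) gauche 1.3; Cl(120°)/CN(180°) gauche 0.5; Cl(120°)/CH2Cl(60°) gauche 0.7; F(240°)/CN(180°) gauche 0.4; F(240°)/NH2(300°) gauche 0.6 → 4.5 kcal/mol.
CN at 240° (eclipsed): I(0°)/NH2(0°) eclipsed 3.1; Cl(120°)/CH2Cl(120°) eclipsed 3.0; F(240°)/CN(240°) eclipsed 1.5 → 7.6 kcal/mol.
CN at 300° (staggered): I(0°)/CN(300°) gauche 0.7; I(0°)/NH2(60°) gauche 1.0; Cl(120°)/NH2(60°) gauche 0.6; Cl(120°)/CH2Cl(180°) gauche 0.7; F(240°)/CN(300°) gauche 0.4; F(240°)/CH2Cl(180°) gauche 0.8 → 4.2 kcal/mol.
The maximum (7.9 kcal/mol) occurs with CN at 120°.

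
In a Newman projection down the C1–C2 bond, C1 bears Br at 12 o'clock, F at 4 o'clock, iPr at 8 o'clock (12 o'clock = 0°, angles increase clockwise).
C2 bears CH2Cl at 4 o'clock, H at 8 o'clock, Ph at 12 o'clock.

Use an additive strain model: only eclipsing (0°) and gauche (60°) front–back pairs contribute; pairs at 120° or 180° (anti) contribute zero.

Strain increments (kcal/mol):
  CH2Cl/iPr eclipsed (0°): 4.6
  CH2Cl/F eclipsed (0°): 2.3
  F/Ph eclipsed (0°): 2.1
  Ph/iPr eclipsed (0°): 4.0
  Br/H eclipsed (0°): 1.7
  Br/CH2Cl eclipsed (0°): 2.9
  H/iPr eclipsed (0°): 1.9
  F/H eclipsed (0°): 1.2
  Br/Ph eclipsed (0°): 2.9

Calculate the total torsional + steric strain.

This conformer (eclipsed): Br–Ph eclipsed, F–CH2Cl eclipsed, iPr–H eclipsed; 2.9 + 2.3 + 1.9 = 7.1 kcal/mol.

7.1 kcal/mol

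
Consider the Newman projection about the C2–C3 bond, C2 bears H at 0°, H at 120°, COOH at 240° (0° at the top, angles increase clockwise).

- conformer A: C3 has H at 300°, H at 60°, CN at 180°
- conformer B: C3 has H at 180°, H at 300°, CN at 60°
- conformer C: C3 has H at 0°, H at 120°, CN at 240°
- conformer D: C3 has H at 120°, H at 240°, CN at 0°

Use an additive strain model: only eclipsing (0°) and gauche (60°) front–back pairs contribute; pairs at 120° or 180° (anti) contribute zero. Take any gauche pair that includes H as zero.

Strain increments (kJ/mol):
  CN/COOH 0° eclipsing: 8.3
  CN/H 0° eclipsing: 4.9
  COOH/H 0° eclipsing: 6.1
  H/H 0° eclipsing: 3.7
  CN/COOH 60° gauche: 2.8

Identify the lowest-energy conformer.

B

A is staggered. COOH at 240° is gauche with CN at 180° (2.8). Total 2.8 kJ/mol.
B (staggered): no non-H gauche contacts → 0.0 kJ/mol.
C is eclipsed. H at 0° is eclipsed with H at 0° (3.7); H at 120° is eclipsed with H at 120° (3.7); COOH at 240° is eclipsed with CN at 240° (8.3). Total 15.7 kJ/mol.
D is eclipsed. H at 0° is eclipsed with CN at 0° (4.9); H at 120° is eclipsed with H at 120° (3.7); COOH at 240° is eclipsed with H at 240° (6.1). Total 14.7 kJ/mol.
B has the lowest total (0.0 kJ/mol).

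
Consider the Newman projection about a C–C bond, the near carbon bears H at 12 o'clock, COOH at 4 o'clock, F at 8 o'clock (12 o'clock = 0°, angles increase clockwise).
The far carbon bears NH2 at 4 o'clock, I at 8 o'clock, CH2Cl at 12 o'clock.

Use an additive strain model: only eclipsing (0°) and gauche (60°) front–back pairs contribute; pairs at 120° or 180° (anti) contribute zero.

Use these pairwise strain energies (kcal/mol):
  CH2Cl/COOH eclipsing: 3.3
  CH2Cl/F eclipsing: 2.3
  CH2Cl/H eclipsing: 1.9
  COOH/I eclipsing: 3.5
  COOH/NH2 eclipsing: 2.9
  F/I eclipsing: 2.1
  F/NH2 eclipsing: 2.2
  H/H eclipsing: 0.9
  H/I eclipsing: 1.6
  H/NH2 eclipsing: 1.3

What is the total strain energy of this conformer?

6.9 kcal/mol

This conformer (eclipsed): H–CH2Cl eclipsed, COOH–NH2 eclipsed, F–I eclipsed; 1.9 + 2.9 + 2.1 = 6.9 kcal/mol.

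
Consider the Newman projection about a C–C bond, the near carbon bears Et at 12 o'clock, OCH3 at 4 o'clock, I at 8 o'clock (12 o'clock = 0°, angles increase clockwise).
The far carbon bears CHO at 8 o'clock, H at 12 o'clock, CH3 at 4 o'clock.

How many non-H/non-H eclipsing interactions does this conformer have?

Non-H eclipsing pairs: OCH3(120°)/CH3(120°); I(240°)/CHO(240°) — 2 interactions.

2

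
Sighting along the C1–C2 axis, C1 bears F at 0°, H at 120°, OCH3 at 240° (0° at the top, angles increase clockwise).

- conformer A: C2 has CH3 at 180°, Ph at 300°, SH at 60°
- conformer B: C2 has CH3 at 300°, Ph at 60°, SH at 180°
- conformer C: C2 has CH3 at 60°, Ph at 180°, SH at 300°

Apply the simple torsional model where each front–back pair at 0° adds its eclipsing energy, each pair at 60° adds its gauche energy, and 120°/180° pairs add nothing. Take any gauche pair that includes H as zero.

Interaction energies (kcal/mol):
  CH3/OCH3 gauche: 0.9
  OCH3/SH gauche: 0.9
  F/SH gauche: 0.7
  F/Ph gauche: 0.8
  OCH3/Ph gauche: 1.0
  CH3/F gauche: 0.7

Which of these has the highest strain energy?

A is staggered. F at 0° is gauche with Ph at 300° (0.8); F at 0° is gauche with SH at 60° (0.7); OCH3 at 240° is gauche with CH3 at 180° (0.9); OCH3 at 240° is gauche with Ph at 300° (1.0). Total 3.4 kcal/mol.
B is staggered. F at 0° is gauche with CH3 at 300° (0.7); F at 0° is gauche with Ph at 60° (0.8); OCH3 at 240° is gauche with CH3 at 300° (0.9); OCH3 at 240° is gauche with SH at 180° (0.9). Total 3.3 kcal/mol.
C is staggered. F at 0° is gauche with CH3 at 60° (0.7); F at 0° is gauche with SH at 300° (0.7); OCH3 at 240° is gauche with Ph at 180° (1.0); OCH3 at 240° is gauche with SH at 300° (0.9). Total 3.3 kcal/mol.
A has the highest total (3.4 kcal/mol).

A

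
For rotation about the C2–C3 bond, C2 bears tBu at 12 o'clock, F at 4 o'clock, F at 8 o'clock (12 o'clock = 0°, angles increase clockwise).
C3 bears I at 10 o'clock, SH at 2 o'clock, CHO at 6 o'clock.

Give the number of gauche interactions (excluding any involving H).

6

Non-H gauche pairs: tBu(0°)/I(300°); tBu(0°)/SH(60°); F(120°)/SH(60°); F(120°)/CHO(180°); F(240°)/I(300°); F(240°)/CHO(180°) — 6 interactions.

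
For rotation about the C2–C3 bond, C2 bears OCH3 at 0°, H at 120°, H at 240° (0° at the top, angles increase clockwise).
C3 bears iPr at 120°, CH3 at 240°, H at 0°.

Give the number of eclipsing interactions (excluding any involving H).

0

Every eclipsing pair involves H, so the count is 0.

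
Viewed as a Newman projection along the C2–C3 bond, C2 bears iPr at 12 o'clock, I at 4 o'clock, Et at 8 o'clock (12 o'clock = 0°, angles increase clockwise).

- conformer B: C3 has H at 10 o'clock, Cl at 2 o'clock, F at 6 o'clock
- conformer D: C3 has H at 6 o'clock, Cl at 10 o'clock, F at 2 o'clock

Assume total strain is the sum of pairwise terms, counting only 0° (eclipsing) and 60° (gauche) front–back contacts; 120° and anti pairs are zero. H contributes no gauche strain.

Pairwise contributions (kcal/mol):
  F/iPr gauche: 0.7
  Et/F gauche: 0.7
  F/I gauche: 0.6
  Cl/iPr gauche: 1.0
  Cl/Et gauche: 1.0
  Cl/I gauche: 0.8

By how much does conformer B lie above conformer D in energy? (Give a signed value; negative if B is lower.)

-0.2 kcal/mol

B (staggered): iPr(0°)/Cl(60°) gauche 1.0; I(120°)/Cl(60°) gauche 0.8; I(120°)/F(180°) gauche 0.6; Et(240°)/F(180°) gauche 0.7 → 3.1 kcal/mol.
D (staggered): iPr(0°)/Cl(300°) gauche 1.0; iPr(0°)/F(60°) gauche 0.7; I(120°)/F(60°) gauche 0.6; Et(240°)/Cl(300°) gauche 1.0 → 3.3 kcal/mol.
E(B) − E(D) = 3.1 − 3.3 = -0.2 kcal/mol.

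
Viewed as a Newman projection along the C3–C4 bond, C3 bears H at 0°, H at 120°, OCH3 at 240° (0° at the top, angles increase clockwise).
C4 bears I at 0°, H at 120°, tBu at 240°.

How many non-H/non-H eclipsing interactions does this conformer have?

1

Non-H eclipsing pairs: OCH3(240°)/tBu(240°) — 1 interaction.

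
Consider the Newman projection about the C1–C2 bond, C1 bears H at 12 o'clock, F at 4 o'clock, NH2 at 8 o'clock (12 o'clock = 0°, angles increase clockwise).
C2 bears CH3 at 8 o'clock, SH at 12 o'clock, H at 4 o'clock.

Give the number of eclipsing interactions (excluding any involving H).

Non-H eclipsing pairs: NH2(240°)/CH3(240°) — 1 interaction.

1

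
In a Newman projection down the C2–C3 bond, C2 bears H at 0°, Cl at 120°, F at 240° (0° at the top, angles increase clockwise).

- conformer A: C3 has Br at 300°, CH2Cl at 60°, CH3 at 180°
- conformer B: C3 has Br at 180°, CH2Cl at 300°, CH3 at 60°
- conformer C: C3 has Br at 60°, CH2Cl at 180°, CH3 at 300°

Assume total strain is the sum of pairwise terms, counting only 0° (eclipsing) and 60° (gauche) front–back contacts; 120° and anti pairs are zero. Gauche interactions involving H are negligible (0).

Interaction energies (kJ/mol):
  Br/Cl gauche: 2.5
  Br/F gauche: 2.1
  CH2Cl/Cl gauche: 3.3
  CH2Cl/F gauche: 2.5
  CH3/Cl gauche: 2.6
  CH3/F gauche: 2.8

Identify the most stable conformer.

A is staggered. Cl at 120° is gauche with CH2Cl at 60° (3.3); Cl at 120° is gauche with CH3 at 180° (2.6); F at 240° is gauche with Br at 300° (2.1); F at 240° is gauche with CH3 at 180° (2.8). Total 10.8 kJ/mol.
B is staggered. Cl at 120° is gauche with Br at 180° (2.5); Cl at 120° is gauche with CH3 at 60° (2.6); F at 240° is gauche with Br at 180° (2.1); F at 240° is gauche with CH2Cl at 300° (2.5). Total 9.7 kJ/mol.
C is staggered. Cl at 120° is gauche with Br at 60° (2.5); Cl at 120° is gauche with CH2Cl at 180° (3.3); F at 240° is gauche with CH2Cl at 180° (2.5); F at 240° is gauche with CH3 at 300° (2.8). Total 11.1 kJ/mol.
B has the lowest total (9.7 kJ/mol).

B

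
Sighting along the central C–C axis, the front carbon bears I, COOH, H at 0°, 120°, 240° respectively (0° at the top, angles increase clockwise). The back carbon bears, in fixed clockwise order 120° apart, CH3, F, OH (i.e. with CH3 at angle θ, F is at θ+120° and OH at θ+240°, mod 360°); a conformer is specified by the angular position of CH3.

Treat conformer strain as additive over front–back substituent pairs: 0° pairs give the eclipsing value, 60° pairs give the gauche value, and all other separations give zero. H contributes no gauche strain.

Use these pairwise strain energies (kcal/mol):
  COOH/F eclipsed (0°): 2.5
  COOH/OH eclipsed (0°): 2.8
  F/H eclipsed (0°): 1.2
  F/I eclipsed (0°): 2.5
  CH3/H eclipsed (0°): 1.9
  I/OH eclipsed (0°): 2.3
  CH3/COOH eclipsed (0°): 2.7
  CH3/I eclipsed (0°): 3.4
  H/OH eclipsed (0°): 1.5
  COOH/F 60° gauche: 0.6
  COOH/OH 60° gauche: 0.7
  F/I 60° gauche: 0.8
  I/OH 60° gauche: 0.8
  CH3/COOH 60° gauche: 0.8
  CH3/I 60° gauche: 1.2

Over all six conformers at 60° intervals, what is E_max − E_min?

4.3 kcal/mol

CH3 at 0° (eclipsed): I(0°)/CH3(0°) eclipsed 3.4; COOH(120°)/F(120°) eclipsed 2.5; H(240°)/OH(240°) eclipsed 1.5 → 7.4 kcal/mol.
CH3 at 60° (staggered): I(0°)/CH3(60°) gauche 1.2; I(0°)/OH(300°) gauche 0.8; COOH(120°)/CH3(60°) gauche 0.8; COOH(120°)/F(180°) gauche 0.6 → 3.4 kcal/mol.
CH3 at 120° (eclipsed): I(0°)/OH(0°) eclipsed 2.3; COOH(120°)/CH3(120°) eclipsed 2.7; H(240°)/F(240°) eclipsed 1.2 → 6.2 kcal/mol.
CH3 at 180° (staggered): I(0°)/F(300°) gauche 0.8; I(0°)/OH(60°) gauche 0.8; COOH(120°)/CH3(180°) gauche 0.8; COOH(120°)/OH(60°) gauche 0.7 → 3.1 kcal/mol.
CH3 at 240° (eclipsed): I(0°)/F(0°) eclipsed 2.5; COOH(120°)/OH(120°) eclipsed 2.8; H(240°)/CH3(240°) eclipsed 1.9 → 7.2 kcal/mol.
CH3 at 300° (staggered): I(0°)/CH3(300°) gauche 1.2; I(0°)/F(60°) gauche 0.8; COOH(120°)/F(60°) gauche 0.6; COOH(120°)/OH(180°) gauche 0.7 → 3.3 kcal/mol.
Max at 0° (7.4 kcal/mol), min at 180° (3.1 kcal/mol); barrier = 4.3 kcal/mol.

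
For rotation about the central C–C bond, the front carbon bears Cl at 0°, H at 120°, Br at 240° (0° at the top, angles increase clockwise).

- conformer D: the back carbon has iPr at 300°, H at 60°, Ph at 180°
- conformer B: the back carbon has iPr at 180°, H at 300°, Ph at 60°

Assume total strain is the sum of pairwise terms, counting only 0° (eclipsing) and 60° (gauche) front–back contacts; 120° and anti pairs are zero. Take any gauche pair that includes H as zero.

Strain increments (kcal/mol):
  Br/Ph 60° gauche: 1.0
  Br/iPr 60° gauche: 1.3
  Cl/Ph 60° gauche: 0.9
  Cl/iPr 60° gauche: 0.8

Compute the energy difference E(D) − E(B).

D is staggered. Cl at 0° is gauche with iPr at 300° (0.8); Br at 240° is gauche with iPr at 300° (1.3); Br at 240° is gauche with Ph at 180° (1.0). Total 3.1 kcal/mol.
B is staggered. Cl at 0° is gauche with Ph at 60° (0.9); Br at 240° is gauche with iPr at 180° (1.3). Total 2.2 kcal/mol.
E(D) − E(B) = 3.1 − 2.2 = +0.9 kcal/mol.

+0.9 kcal/mol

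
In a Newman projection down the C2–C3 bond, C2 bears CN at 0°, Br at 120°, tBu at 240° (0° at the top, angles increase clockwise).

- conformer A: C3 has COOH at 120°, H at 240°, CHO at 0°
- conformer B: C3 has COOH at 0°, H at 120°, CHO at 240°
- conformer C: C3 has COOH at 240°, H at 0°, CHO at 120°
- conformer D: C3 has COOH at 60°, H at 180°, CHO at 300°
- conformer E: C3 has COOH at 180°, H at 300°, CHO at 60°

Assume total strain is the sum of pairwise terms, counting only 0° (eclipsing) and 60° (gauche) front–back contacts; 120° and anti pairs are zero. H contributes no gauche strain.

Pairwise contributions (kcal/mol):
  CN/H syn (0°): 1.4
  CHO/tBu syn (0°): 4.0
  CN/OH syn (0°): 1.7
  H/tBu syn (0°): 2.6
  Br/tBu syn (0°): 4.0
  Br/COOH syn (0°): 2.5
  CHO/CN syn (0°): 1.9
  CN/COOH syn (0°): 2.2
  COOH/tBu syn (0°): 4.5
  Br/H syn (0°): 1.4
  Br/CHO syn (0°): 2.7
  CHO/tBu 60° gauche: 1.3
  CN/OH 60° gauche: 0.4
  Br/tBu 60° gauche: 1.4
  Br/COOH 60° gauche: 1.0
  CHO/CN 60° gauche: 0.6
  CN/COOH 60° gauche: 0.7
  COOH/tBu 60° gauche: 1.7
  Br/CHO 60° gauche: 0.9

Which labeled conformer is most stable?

D

A (eclipsed): CN–CHO eclipsed, Br–COOH eclipsed, tBu–H eclipsed; 1.9 + 2.5 + 2.6 = 7.0 kcal/mol.
B (eclipsed): CN–COOH eclipsed, Br–H eclipsed, tBu–CHO eclipsed; 2.2 + 1.4 + 4.0 = 7.6 kcal/mol.
C (eclipsed): CN–H eclipsed, Br–CHO eclipsed, tBu–COOH eclipsed; 1.4 + 2.7 + 4.5 = 8.6 kcal/mol.
D (staggered): CN–COOH gauche, CN–CHO gauche, Br–COOH gauche, tBu–CHO gauche; 0.7 + 0.6 + 1.0 + 1.3 = 3.6 kcal/mol.
E (staggered): CN–CHO gauche, Br–COOH gauche, Br–CHO gauche, tBu–COOH gauche; 0.6 + 1.0 + 0.9 + 1.7 = 4.2 kcal/mol.
D has the lowest total (3.6 kcal/mol).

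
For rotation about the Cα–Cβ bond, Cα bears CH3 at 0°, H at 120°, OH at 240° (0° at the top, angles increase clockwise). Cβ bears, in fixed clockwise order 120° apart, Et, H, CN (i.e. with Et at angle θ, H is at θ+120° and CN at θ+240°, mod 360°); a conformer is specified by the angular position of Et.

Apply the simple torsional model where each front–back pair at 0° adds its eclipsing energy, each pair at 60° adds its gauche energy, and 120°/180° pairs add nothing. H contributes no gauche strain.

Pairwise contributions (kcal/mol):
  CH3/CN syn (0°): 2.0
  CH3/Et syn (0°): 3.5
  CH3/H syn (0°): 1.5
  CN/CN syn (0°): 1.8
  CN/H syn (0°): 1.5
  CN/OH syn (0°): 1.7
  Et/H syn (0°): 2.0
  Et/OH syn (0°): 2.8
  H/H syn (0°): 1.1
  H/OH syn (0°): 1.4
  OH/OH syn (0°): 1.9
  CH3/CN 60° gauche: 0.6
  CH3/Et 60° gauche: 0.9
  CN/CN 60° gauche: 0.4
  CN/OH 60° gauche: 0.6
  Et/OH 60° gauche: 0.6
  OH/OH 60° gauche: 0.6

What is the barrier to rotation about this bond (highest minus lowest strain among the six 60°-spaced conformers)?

Et at 0° (eclipsed): CH3–Et eclipsed, H–H eclipsed, OH–CN eclipsed; 3.5 + 1.1 + 1.7 = 6.3 kcal/mol.
Et at 60° (staggered): CH3–Et gauche, CH3–CN gauche, OH–CN gauche; 0.9 + 0.6 + 0.6 = 2.1 kcal/mol.
Et at 120° (eclipsed): CH3–CN eclipsed, H–Et eclipsed, OH–H eclipsed; 2.0 + 2.0 + 1.4 = 5.4 kcal/mol.
Et at 180° (staggered): CH3–CN gauche, OH–Et gauche; 0.6 + 0.6 = 1.2 kcal/mol.
Et at 240° (eclipsed): CH3–H eclipsed, H–CN eclipsed, OH–Et eclipsed; 1.5 + 1.5 + 2.8 = 5.8 kcal/mol.
Et at 300° (staggered): CH3–Et gauche, OH–Et gauche, OH–CN gauche; 0.9 + 0.6 + 0.6 = 2.1 kcal/mol.
Max at 0° (6.3 kcal/mol), min at 180° (1.2 kcal/mol); barrier = 5.1 kcal/mol.

5.1 kcal/mol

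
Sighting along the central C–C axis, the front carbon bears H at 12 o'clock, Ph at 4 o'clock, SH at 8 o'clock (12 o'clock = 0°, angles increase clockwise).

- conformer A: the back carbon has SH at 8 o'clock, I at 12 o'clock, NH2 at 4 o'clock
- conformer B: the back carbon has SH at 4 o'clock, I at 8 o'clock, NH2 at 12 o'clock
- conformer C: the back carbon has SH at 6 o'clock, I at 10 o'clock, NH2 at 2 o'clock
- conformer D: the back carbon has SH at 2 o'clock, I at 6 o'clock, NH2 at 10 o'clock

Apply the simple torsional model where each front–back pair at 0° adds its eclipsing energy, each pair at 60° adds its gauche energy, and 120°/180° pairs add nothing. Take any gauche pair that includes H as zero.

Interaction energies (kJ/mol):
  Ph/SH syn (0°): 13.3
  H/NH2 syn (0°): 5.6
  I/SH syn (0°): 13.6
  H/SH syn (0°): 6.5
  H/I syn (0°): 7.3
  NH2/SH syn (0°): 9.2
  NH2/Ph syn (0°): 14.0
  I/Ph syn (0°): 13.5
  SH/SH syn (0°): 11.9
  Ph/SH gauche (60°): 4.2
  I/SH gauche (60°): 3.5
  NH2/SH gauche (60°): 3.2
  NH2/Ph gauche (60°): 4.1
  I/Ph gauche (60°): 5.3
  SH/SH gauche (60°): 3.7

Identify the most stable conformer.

C

A is eclipsed. H at 0° is eclipsed with I at 0° (7.3); Ph at 120° is eclipsed with NH2 at 120° (14.0); SH at 240° is eclipsed with SH at 240° (11.9). Total 33.2 kJ/mol.
B is eclipsed. H at 0° is eclipsed with NH2 at 0° (5.6); Ph at 120° is eclipsed with SH at 120° (13.3); SH at 240° is eclipsed with I at 240° (13.6). Total 32.5 kJ/mol.
C is staggered. Ph at 120° is gauche with SH at 180° (4.2); Ph at 120° is gauche with NH2 at 60° (4.1); SH at 240° is gauche with SH at 180° (3.7); SH at 240° is gauche with I at 300° (3.5). Total 15.5 kJ/mol.
D is staggered. Ph at 120° is gauche with SH at 60° (4.2); Ph at 120° is gauche with I at 180° (5.3); SH at 240° is gauche with I at 180° (3.5); SH at 240° is gauche with NH2 at 300° (3.2). Total 16.2 kJ/mol.
C has the lowest total (15.5 kJ/mol).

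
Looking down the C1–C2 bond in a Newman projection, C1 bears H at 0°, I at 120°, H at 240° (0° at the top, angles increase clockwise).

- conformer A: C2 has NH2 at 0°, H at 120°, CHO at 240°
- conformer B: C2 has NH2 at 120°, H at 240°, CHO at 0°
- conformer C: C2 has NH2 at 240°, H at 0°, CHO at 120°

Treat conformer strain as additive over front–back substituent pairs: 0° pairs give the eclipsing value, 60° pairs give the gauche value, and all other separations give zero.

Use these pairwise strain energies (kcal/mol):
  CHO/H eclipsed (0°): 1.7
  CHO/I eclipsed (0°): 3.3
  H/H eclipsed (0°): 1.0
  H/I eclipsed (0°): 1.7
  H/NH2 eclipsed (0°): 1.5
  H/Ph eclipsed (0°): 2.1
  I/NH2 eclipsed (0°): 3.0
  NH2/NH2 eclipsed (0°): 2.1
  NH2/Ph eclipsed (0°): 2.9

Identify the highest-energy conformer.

A (eclipsed): H–NH2 eclipsed, I–H eclipsed, H–CHO eclipsed; 1.5 + 1.7 + 1.7 = 4.9 kcal/mol.
B (eclipsed): H–CHO eclipsed, I–NH2 eclipsed, H–H eclipsed; 1.7 + 3.0 + 1.0 = 5.7 kcal/mol.
C (eclipsed): H–H eclipsed, I–CHO eclipsed, H–NH2 eclipsed; 1.0 + 3.3 + 1.5 = 5.8 kcal/mol.
C has the highest total (5.8 kcal/mol).

C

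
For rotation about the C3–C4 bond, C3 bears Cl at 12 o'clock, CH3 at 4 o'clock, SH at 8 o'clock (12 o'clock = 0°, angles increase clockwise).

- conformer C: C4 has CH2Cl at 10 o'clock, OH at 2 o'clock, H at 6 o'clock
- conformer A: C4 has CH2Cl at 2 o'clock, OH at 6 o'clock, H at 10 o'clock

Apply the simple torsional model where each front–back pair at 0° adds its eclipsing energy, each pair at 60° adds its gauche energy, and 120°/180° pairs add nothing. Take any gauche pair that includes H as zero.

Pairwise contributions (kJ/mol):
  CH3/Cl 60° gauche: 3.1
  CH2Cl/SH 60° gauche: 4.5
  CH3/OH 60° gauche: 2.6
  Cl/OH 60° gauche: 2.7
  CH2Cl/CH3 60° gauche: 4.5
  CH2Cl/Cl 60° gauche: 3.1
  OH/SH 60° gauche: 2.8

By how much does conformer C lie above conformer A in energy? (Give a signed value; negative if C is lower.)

-0.1 kJ/mol

C (staggered): Cl–CH2Cl gauche, Cl–OH gauche, CH3–OH gauche, SH–CH2Cl gauche; 3.1 + 2.7 + 2.6 + 4.5 = 12.9 kJ/mol.
A (staggered): Cl–CH2Cl gauche, CH3–CH2Cl gauche, CH3–OH gauche, SH–OH gauche; 3.1 + 4.5 + 2.6 + 2.8 = 13.0 kJ/mol.
E(C) − E(A) = 12.9 − 13.0 = -0.1 kJ/mol.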